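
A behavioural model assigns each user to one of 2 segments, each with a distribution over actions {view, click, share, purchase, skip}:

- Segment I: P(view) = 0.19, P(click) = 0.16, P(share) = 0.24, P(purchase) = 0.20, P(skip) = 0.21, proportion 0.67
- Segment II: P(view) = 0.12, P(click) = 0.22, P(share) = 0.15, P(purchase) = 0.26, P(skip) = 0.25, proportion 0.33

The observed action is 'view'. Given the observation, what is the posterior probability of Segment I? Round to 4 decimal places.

0.7627

Apply Bayes' rule: the posterior for each component is proportional to its prior times its likelihood at x.
Component likelihoods at x = 'view':
  f_I = 0.19
  f_II = 0.12
Prior × likelihood for each component:
  π_I·f_I = 0.67 × 0.19 = 0.1273
  π_II·f_II = 0.33 × 0.12 = 0.0396
Evidence: 0.1273 + 0.0396 = 0.1669
Responsibility of Segment I: 0.1273 / 0.1669 ≈ 0.7627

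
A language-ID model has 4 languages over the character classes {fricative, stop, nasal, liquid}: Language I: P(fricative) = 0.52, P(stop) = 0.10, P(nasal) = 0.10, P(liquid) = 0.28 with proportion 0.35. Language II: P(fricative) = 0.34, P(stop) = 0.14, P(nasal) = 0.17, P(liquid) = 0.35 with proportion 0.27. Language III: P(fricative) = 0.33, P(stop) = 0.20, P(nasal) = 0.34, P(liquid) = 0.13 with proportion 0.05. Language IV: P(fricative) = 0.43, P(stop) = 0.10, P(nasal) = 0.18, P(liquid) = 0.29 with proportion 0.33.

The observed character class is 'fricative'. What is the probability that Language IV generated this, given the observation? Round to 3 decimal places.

Posterior ∝ prior × likelihood, so P(k | x) ∝ P(Z=k) f_k(x); normalise over all components.
Evaluate each component's likelihood at the observed value:
  p_I = 0.52
  p_II = 0.34
  p_III = 0.33
  p_IV = 0.43
Weight by the priors:
  P(Z=I)·p_I = 0.35 × 0.52 = 0.182
  P(Z=II)·p_II = 0.27 × 0.34 = 0.0918
  P(Z=III)·p_III = 0.05 × 0.33 = 0.0165
  P(Z=IV)·p_IV = 0.33 × 0.43 = 0.1419
Normaliser: 0.182 + 0.0918 + 0.0165 + 0.1419 = 0.4322
P(Language IV | 'fricative') ≈ 0.328

0.328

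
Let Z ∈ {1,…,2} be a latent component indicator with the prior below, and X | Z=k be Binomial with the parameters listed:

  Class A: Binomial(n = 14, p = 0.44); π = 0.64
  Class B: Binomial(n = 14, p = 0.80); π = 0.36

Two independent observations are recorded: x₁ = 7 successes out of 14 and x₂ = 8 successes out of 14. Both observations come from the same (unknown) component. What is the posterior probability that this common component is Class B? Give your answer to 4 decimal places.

0.0067

The responsibility of component k is w_k f_k(x) divided by Σ_j w_j f_j(x).
Since both observations come from the same component, the likelihood for component k is f_k(x₁)·f_k(x₂).
  L_A = [0.189248] × [0.130108] = 0.0246228
  L_B = [0.0092127] × [0.0322445] = 0.000297059
Unnormalised posteriors:
  w_A·L_A = 0.64 × 0.0246228 = 0.0157586
  w_B·L_B = 0.36 × 0.000297059 = 0.000106941
Marginal: 0.0157586 + 0.000106941 = 0.0158655
P(Class B | x₁,x₂) = 0.000106941 / 0.0158655 ≈ 0.0067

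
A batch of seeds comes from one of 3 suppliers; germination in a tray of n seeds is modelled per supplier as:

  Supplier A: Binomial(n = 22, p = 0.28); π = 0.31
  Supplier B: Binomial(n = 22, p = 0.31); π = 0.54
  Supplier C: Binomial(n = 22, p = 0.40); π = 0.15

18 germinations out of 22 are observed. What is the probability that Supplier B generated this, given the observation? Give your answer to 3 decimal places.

Posterior ∝ prior × likelihood, so P(k | x) ∝ w_k f_k(x); normalise over all components.
Component likelihoods at x = 18 germinations out of 22:
  f_A = C(22,18)·0.28^18·0.72^4 = 7315·1.11904e-10·0.268739 = 2.19983e-07
  f_B = C(22,18)·0.31^18·0.69^4 = 7315·6.99054e-10·0.226671 = 1.1591e-06
  f_C = C(22,18)·0.40^18·0.60^4 = 7315·6.87195e-08·0.1296 = 6.51477e-05
Multiply by the mixture weights:
  w_A·f_A = 0.31 × 2.19983e-07 = 6.81947e-08
  w_B·f_B = 0.54 × 1.1591e-06 = 6.25914e-07
  w_C·f_C = 0.15 × 6.51477e-05 = 9.77216e-06
Evidence: 6.81947e-08 + 6.25914e-07 + 9.77216e-06 = 1.04663e-05
P(Supplier B | the observation) = 6.25914e-07 / 1.04663e-05 ≈ 0.060

0.060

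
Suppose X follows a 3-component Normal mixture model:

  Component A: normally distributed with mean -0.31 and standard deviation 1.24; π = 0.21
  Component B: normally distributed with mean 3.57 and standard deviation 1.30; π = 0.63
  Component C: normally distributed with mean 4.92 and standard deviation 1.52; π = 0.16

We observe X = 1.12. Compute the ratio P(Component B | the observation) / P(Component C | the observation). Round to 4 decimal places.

Posterior odds = (w_i f_i(x)) / (w_j f_j(x)); the normalising sum cancels.
Component likelihoods at x = 1.12:
  p_A = (1/(1.24·√(2π)))·exp(−(1.12−-0.31)²/(2·1.24²)) = 0.321728·exp(-0.66496) = 0.165462
  p_B = (1/(1.30·√(2π)))·exp(−(1.12−3.57)²/(2·1.30²)) = 0.306879·exp(-1.77589) = 0.0519647
  p_C = (1/(1.52·√(2π)))·exp(−(1.12−4.92)²/(2·1.52²)) = 0.262462·exp(-3.12500) = 0.0115318
0.0327378 / 0.00184508 ≈ 17.7432

17.7432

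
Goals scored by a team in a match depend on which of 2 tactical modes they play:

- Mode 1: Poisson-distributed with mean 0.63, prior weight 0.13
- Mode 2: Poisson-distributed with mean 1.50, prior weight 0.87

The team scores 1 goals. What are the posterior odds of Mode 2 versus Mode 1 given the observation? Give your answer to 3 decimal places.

6.676

Posterior odds = (π_i f_i(x)) / (π_j f_j(x)); the normalising sum cancels.
Component likelihoods at x = 1 goals:
  L_1 = e^(−0.63)·0.63^1/1! = 0.335533
  L_2 = e^(−1.50)·1.50^1/1! = 0.334695
Posterior odds = (π_2·L_2) / (π_1·L_1) = (0.87·0.334695) / (0.13·0.335533) = 0.291185 / 0.0436193 ≈ 6.676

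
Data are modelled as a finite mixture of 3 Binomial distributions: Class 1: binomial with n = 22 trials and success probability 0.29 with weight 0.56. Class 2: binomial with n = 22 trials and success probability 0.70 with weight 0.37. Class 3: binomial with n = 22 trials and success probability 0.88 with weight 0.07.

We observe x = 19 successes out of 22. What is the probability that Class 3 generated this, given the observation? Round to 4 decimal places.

0.4835

By Bayes' theorem, P(k | x) = w_k f_k(x) / Σ_j w_j f_j(x).
Evaluate each component's likelihood at the observed value:
  p_1 = 3.36401e-08
  p_2 = 0.0473966
  p_3 = 0.23455
Unnormalised posteriors:
  w_1·p_1 = 0.56 × 3.36401e-08 = 1.88385e-08
  w_2·p_2 = 0.37 × 0.0473966 = 0.0175367
  w_3·p_3 = 0.07 × 0.23455 = 0.0164185
Marginal: 1.88385e-08 + 0.0175367 + 0.0164185 = 0.0339553
Responsibility of Class 3: 0.0164185 / 0.0339553 ≈ 0.4835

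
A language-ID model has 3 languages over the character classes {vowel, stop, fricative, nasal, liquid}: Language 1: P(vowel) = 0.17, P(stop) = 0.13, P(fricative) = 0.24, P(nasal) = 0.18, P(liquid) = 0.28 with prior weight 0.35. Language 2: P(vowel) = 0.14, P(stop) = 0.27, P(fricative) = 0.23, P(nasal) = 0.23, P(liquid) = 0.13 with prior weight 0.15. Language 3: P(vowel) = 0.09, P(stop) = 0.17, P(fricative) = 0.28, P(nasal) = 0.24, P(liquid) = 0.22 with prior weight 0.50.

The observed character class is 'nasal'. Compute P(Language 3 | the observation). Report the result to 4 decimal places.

By Bayes' theorem, P(k | x) = P(Z=k) f_k(x) / Σ_j P(Z=j) f_j(x).
Component likelihoods at x = 'nasal':
  f_1 = P(nasal | comp) = 0.18
  f_2 = P(nasal | comp) = 0.23
  f_3 = P(nasal | comp) = 0.24
Unnormalised posteriors:
  P(Z=1)·f_1 = 0.35 × 0.18 = 0.063
  P(Z=2)·f_2 = 0.15 × 0.23 = 0.0345
  P(Z=3)·f_3 = 0.50 × 0.24 = 0.12
Evidence: 0.063 + 0.0345 + 0.12 = 0.2175
Responsibility of Language 3: 0.12 / 0.2175 ≈ 0.5517

0.5517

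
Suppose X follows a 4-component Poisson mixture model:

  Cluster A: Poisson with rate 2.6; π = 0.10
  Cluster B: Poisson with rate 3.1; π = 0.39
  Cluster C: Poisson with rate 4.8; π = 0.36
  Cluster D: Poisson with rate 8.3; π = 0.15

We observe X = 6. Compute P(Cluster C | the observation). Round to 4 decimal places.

The responsibility of component k is π_k f_k(x) divided by Σ_j π_j f_j(x).
Evaluate each component's likelihood at the observed value:
  L_A = e^(−2.6)·2.6^6/6! = 0.0318671
  L_B = e^(−3.1)·3.1^6/6! = 0.0555296
  L_C = e^(−4.8)·4.8^6/6! = 0.139798
  L_D = e^(−8.3)·8.3^6/6! = 0.112847
Weight by the priors:
  π_A·L_A = 0.10 × 0.0318671 = 0.00318671
  π_B·L_B = 0.39 × 0.0555296 = 0.0216566
  π_C·L_C = 0.36 × 0.139798 = 0.0503273
  π_D·L_D = 0.15 × 0.112847 = 0.0169271
Denominator: 0.00318671 + 0.0216566 + 0.0503273 + 0.0169271 = 0.0920977
P(Cluster C | x) ≈ 0.5465

0.5465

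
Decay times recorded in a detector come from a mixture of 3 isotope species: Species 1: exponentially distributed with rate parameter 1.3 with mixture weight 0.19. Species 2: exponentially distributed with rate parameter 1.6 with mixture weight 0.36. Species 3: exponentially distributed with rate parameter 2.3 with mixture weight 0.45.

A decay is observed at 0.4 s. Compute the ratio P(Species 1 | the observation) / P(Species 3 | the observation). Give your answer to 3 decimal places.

Only the two components matter; the odds are (w_i f_i(x)) / (w_j f_j(x)).
Component likelihoods at x = 0.4 s:
  L_1 = 1.3·e^(−1.3·0.4) = 1.3·e^(−0.5200) = 0.772877
  L_2 = 1.6·e^(−1.6·0.4) = 1.6·e^(−0.6400) = 0.843668
  L_3 = 2.3·e^(−2.3·0.4) = 2.3·e^(−0.9200) = 0.916594
0.146847 / 0.412467 ≈ 0.356

0.356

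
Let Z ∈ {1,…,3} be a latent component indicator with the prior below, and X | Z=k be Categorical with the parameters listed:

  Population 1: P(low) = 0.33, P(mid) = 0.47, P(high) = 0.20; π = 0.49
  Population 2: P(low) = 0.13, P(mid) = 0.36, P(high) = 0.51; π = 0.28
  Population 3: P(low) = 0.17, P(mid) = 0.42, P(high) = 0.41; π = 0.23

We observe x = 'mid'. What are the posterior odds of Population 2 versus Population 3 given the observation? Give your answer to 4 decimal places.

1.0435

The posterior odds equal the prior odds times the likelihood ratio: (P(Z=i)/P(Z=j))·(f_i(x)/f_j(x)).
Component likelihoods at x = 'mid':
  f_1 = P(mid | comp) = 0.47
  f_2 = P(mid | comp) = 0.36
  f_3 = P(mid | comp) = 0.42
Posterior odds = (P(Z=2)·f_2) / (P(Z=3)·f_3) = (0.28·0.36) / (0.23·0.42) = 0.1008 / 0.0966 ≈ 1.0435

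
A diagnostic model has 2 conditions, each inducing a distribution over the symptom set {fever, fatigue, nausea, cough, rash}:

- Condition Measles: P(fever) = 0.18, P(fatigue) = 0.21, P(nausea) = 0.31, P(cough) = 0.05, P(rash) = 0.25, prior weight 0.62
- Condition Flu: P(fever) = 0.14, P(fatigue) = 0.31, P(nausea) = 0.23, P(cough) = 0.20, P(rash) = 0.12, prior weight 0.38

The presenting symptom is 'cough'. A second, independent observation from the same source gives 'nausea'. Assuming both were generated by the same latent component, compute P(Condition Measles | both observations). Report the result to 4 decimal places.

0.3547

By Bayes' theorem, P(k | x) = π_k f_k(x) / Σ_j π_j f_j(x).
Since both observations come from the same component, the likelihood for component k is f_k(x₁)·f_k(x₂).
  f_Measles = [0.05] × [0.31] = 0.0155
  f_Flu = [0.2] × [0.23] = 0.046
Weight by the priors:
  π_Measles·f_Measles = 0.62 × 0.0155 = 0.00961
  π_Flu·f_Flu = 0.38 × 0.046 = 0.01748
Evidence: 0.00961 + 0.01748 = 0.02709
P(Condition Measles | data) = 0.00961 / 0.02709 ≈ 0.3547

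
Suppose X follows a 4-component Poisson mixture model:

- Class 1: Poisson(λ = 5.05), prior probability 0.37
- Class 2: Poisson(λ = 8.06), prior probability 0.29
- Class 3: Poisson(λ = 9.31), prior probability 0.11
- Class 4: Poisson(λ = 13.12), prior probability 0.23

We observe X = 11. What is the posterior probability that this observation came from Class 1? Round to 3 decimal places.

Apply Bayes' rule: the posterior for each component is proportional to its prior times its likelihood at x.
Poisson probabilities:
  f_1 = 0.00874706
  f_2 = 0.0738102
  f_3 = 0.103278
  f_4 = 0.0995802
Multiply by the mixture weights:
  π_1·f_1 = 0.37 × 0.00874706 = 0.00323641
  π_2·f_2 = 0.29 × 0.0738102 = 0.0214049
  π_3·f_3 = 0.11 × 0.103278 = 0.0113606
  π_4·f_4 = 0.23 × 0.0995802 = 0.0229034
Marginal: 0.00323641 + 0.0214049 + 0.0113606 + 0.0229034 = 0.0589054
Responsibility of Class 1: 0.00323641 / 0.0589054 ≈ 0.055

0.055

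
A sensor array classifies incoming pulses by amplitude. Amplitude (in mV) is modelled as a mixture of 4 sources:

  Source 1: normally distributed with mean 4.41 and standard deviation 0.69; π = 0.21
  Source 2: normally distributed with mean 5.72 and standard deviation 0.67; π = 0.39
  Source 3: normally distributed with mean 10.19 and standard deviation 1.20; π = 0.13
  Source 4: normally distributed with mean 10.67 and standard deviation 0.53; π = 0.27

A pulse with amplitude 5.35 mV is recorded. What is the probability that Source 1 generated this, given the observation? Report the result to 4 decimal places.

0.1940

The responsibility of component k is π_k f_k(x) divided by Σ_j π_j f_j(x).
Component likelihoods at x = 5.35 mV:
  L_1 = 0.228589
  L_2 = 0.511225
  L_3 = 9.75497e-05
  L_4 = 9.94755e-23
Multiply by the mixture weights:
  π_1·L_1 = 0.21 × 0.228589 = 0.0480036
  π_2·L_2 = 0.39 × 0.511225 = 0.199378
  π_3·L_3 = 0.13 × 9.75497e-05 = 1.26815e-05
  π_4·L_4 = 0.27 × 9.94755e-23 = 2.68584e-23
Normaliser: 0.0480036 + 0.199378 + 1.26815e-05 + 2.68584e-23 = 0.247394
P(Source 1 | 5.35 mV) ≈ 0.1940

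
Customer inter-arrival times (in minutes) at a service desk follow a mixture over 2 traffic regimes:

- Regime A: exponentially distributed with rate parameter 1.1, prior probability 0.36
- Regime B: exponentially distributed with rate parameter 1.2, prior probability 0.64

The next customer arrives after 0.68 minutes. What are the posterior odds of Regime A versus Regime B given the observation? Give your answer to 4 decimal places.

Posterior odds = (w_i f_i(x)) / (w_j f_j(x)); the normalising sum cancels.
Evaluate each component's likelihood at the observed value:
  L_A = 0.520643
  L_B = 0.530636
Odds = (0.36/0.64) × (0.520643/0.530636) = 0.5625 × 0.981168 ≈ 0.5519

0.5519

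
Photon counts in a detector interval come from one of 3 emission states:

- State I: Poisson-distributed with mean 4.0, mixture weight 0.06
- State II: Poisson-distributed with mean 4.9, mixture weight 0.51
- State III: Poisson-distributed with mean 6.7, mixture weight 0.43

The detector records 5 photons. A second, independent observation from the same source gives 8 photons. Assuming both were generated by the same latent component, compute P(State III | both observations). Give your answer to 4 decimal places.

0.5615

By Bayes' theorem, P(k | x) = π_k f_k(x) / Σ_j π_j f_j(x).
Since both observations come from the same component, the likelihood for component k is f_k(x₁)·f_k(x₂).
  f_I = [e^(−4.0)·4.0^5/5! = 0.156293] × [0.0297702] = 0.00465288
  f_II = [e^(−4.9)·4.9^5/5! = 0.17529] × [0.0613769] = 0.0107587
  f_III = [e^(−6.7)·6.7^5/5! = 0.13849] × [0.123967] = 0.0171682
Prior × likelihood for each component:
  π_I·f_I = 0.06 × 0.00465288 = 0.000279173
  π_II·f_II = 0.51 × 0.0107587 = 0.00548696
  π_III·f_III = 0.43 × 0.0171682 = 0.00738232
Evidence: 0.000279173 + 0.00548696 + 0.00738232 = 0.0131485
So the posterior for State III is 0.00738232 / 0.0131485 ≈ 0.5615.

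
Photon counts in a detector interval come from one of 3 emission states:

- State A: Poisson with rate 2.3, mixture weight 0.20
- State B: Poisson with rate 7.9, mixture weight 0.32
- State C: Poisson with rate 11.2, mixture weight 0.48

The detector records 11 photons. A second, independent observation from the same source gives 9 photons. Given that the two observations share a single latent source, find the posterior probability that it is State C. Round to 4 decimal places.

0.6871

Apply Bayes' rule: the posterior for each component is proportional to its prior times its likelihood at x.
Since both observations come from the same component, the likelihood for component k is f_k(x₁)·f_k(x₂).
  f_A = [e^(−2.3)·2.3^11/11! = 2.39317e-05] × [0.000497634] = 1.19092e-08
  f_B = [e^(−7.9)·7.9^11/11! = 0.069473] × [0.122449] = 0.00850688
  f_C = [e^(−11.2)·11.2^11/11! = 0.119164] × [0.104496] = 0.0124522
Multiply by the mixture weights:
  w_A·f_A = 0.20 × 1.19092e-08 = 2.38184e-09
  w_B·f_B = 0.32 × 0.00850688 = 0.0027222
  w_C·f_C = 0.48 × 0.0124522 = 0.00597705
Marginal: 2.38184e-09 + 0.0027222 + 0.00597705 = 0.00869925
P(State C | x) ≈ 0.6871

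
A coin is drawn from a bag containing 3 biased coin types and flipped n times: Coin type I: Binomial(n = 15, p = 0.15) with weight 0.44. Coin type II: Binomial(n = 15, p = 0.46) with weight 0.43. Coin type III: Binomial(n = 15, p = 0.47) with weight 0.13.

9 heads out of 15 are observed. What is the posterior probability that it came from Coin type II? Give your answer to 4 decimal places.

0.7527

Posterior ∝ prior × likelihood, so P(k | x) ∝ w_k f_k(x); normalise over all components.
Evaluate each component's likelihood at the observed value:
  f_I = C(15,9)·0.15^9·0.85^6 = 5005·3.84434e-08·0.37715 = 7.2567e-05
  f_II = C(15,9)·0.46^9·0.54^6 = 5005·0.00092219·0.0247949 = 0.114442
  f_III = C(15,9)·0.47^9·0.53^6 = 5005·0.00111913·0.0221644 = 0.124148
Multiply by the mixture weights:
  w_I·f_I = 0.44 × 7.2567e-05 = 3.19295e-05
  w_II·f_II = 0.43 × 0.114442 = 0.0492103
  w_III·f_III = 0.13 × 0.124148 = 0.0161393
Evidence: 3.19295e-05 + 0.0492103 + 0.0161393 = 0.0653814
Responsibility of Coin type II: 0.0492103 / 0.0653814 ≈ 0.7527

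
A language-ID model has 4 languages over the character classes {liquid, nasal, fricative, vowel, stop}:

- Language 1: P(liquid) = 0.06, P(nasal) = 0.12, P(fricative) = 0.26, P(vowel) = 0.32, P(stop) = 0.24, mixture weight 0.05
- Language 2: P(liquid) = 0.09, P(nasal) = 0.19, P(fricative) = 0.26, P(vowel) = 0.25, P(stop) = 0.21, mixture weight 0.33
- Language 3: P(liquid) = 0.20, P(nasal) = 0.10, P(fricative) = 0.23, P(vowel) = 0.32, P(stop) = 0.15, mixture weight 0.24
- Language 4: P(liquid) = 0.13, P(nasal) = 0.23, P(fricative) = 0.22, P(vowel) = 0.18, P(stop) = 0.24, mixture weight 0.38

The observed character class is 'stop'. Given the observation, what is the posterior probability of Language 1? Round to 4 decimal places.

The responsibility of component k is π_k f_k(x) divided by Σ_j π_j f_j(x).
Component likelihoods at x = 'stop':
  L_1 = P(stop | comp) = 0.24
  L_2 = P(stop | comp) = 0.21
  L_3 = P(stop | comp) = 0.15
  L_4 = P(stop | comp) = 0.24
Weight by the priors:
  π_1·L_1 = 0.05 × 0.24 = 0.012
  π_2·L_2 = 0.33 × 0.21 = 0.0693
  π_3·L_3 = 0.24 × 0.15 = 0.036
  π_4·L_4 = 0.38 × 0.24 = 0.0912
Marginal: 0.012 + 0.0693 + 0.036 + 0.0912 = 0.2085
Responsibility of Language 1: 0.012 / 0.2085 ≈ 0.0576

0.0576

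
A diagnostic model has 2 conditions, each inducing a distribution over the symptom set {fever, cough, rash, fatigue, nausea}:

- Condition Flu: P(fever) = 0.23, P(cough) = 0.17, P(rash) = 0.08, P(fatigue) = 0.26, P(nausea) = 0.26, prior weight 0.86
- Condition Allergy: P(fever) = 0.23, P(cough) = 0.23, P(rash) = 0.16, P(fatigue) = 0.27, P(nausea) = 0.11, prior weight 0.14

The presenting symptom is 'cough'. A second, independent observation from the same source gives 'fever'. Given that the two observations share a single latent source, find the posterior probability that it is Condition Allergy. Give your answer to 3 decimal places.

0.180

Apply Bayes' rule: the posterior for each component is proportional to its prior times its likelihood at x.
Since both observations come from the same component, the likelihood for component k is f_k(x₁)·f_k(x₂).
  p_Flu = [P(cough | comp) = 0.17] × [0.23] = 0.0391
  p_Allergy = [P(cough | comp) = 0.23] × [0.23] = 0.0529
Prior × likelihood for each component:
  π_Flu·p_Flu = 0.86 × 0.0391 = 0.033626
  π_Allergy·p_Allergy = 0.14 × 0.0529 = 0.007406
Evidence: 0.033626 + 0.007406 = 0.041032
So the posterior for Condition Allergy is 0.007406 / 0.041032 ≈ 0.180.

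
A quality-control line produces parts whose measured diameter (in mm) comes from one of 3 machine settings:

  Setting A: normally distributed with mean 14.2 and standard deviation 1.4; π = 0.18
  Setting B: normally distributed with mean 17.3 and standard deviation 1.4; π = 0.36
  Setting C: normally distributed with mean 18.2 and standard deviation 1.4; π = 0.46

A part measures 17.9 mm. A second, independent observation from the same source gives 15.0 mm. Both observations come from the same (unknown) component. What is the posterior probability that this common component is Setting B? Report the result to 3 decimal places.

By Bayes' theorem, P(k | x) = π_k f_k(x) / Σ_j π_j f_j(x).
Since both observations come from the same component, the likelihood for component k is f_k(x₁)·f_k(x₂).
  f_A = [0.00867112] × [0.242034] = 0.00209871
  f_B = [0.259955] × [0.0739105] = 0.0192134
  f_C = [0.278491] × [0.0209073] = 0.0058225
Unnormalised posteriors:
  π_A·f_A = 0.18 × 0.00209871 = 0.000377767
  π_B·f_B = 0.36 × 0.0192134 = 0.00691682
  π_C·f_C = 0.46 × 0.0058225 = 0.00267835
Normaliser: 0.000377767 + 0.00691682 + 0.00267835 = 0.00997294
P(Setting B | data) = 0.00691682 / 0.00997294 ≈ 0.694

0.694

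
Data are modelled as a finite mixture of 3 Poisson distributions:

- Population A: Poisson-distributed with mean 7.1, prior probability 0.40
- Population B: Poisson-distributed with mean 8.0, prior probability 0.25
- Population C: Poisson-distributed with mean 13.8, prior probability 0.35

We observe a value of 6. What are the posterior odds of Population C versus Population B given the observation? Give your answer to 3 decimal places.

The posterior odds equal the prior odds times the likelihood ratio: (P(Z=i)/P(Z=j))·(f_i(x)/f_j(x)).
Evaluate each component's likelihood at the observed value:
  f_A = e^(−7.1)·7.1^6/6! = 0.1468
  f_B = e^(−8.0)·8.0^6/6! = 0.122138
  f_C = e^(−13.8)·13.8^6/6! = 0.00974267
Posterior odds = (P(Z=C)·f_C) / (P(Z=B)·f_B) = (0.35·0.00974267) / (0.25·0.122138) = 0.00340994 / 0.0305346 ≈ 0.112

0.112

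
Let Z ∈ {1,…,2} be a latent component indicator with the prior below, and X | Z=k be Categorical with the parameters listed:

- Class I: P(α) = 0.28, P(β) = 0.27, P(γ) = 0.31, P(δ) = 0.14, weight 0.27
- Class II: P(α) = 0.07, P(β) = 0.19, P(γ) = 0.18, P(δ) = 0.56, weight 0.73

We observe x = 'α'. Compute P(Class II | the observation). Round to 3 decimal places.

0.403

P(component k | x) = π_k·f_k(x) / marginal(x), where marginal(x) = Σ_j π_j·f_j(x).
Component likelihoods at x = 'α':
  p_I = P(α | comp) = 0.28
  p_II = P(α | comp) = 0.07
Prior × likelihood for each component:
  π_I·p_I = 0.27 × 0.28 = 0.0756
  π_II·p_II = 0.73 × 0.07 = 0.0511
Marginal: 0.0756 + 0.0511 = 0.1267
Responsibility of Class II: 0.0511 / 0.1267 ≈ 0.403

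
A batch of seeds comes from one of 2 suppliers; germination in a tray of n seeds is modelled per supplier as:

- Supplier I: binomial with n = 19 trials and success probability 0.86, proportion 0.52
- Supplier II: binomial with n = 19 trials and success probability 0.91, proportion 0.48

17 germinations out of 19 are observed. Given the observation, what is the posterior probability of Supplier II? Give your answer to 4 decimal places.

0.4992

P(component k | x) = P(Z=k)·f_k(x) / marginal(x), where marginal(x) = Σ_j P(Z=j)·f_j(x).
Evaluate each component's likelihood at the observed value:
  f_I = C(19,17)·0.86^17·0.14^2 = 171·0.076997·0.0196 = 0.258063
  f_II = C(19,17)·0.91^17·0.09^2 = 171·0.201235·0.0081 = 0.278731
Prior × likelihood for each component:
  P(Z=I)·f_I = 0.52 × 0.258063 = 0.134193
  P(Z=II)·f_II = 0.48 × 0.278731 = 0.133791
Sum: 0.134193 + 0.133791 = 0.267984
P(Supplier II | the observation) = 0.133791 / 0.267984 ≈ 0.4992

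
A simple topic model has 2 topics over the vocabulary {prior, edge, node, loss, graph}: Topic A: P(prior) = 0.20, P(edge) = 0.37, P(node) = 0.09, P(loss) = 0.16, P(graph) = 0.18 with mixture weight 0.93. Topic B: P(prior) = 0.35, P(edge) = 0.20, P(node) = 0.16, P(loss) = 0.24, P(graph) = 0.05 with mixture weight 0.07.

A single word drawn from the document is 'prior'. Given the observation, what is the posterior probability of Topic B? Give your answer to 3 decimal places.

0.116

Posterior ∝ prior × likelihood, so P(k | x) ∝ π_k f_k(x); normalise over all components.
Categorical probabilities:
  p_A = P(prior | comp) = 0.20
  p_B = P(prior | comp) = 0.35
Multiply by the mixture weights:
  π_A·p_A = 0.93 × 0.2 = 0.186
  π_B·p_B = 0.07 × 0.35 = 0.0245
Sum: 0.186 + 0.0245 = 0.2105
Responsibility of Topic B: 0.0245 / 0.2105 ≈ 0.116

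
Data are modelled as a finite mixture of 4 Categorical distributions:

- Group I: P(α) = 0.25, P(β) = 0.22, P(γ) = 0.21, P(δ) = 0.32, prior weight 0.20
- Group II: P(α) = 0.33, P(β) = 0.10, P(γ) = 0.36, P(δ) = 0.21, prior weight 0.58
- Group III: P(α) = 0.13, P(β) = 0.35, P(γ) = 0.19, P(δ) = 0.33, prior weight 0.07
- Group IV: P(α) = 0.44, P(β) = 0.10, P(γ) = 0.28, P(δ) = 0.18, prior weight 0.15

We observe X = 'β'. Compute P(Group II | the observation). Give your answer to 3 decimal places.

0.410

The responsibility of component k is P(Z=k) f_k(x) divided by Σ_j P(Z=j) f_j(x).
Evaluate each component's likelihood at the observed value:
  L_I = 0.22
  L_II = 0.1
  L_III = 0.35
  L_IV = 0.1
Weight by the priors:
  P(Z=I)·L_I = 0.20 × 0.22 = 0.044
  P(Z=II)·L_II = 0.58 × 0.1 = 0.058
  P(Z=III)·L_III = 0.07 × 0.35 = 0.0245
  P(Z=IV)·L_IV = 0.15 × 0.1 = 0.015
Normaliser: 0.044 + 0.058 + 0.0245 + 0.015 = 0.1415
Responsibility of Group II: 0.058 / 0.1415 ≈ 0.410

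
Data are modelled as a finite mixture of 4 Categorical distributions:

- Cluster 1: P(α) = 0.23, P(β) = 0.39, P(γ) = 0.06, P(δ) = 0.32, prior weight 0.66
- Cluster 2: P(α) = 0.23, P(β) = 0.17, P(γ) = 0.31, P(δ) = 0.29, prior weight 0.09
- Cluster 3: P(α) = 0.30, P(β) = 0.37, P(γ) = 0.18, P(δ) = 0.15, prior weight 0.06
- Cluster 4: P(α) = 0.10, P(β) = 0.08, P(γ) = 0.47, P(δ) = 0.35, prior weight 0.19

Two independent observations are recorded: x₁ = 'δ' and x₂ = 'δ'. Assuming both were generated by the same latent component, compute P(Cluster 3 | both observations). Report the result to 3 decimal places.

By Bayes' theorem, P(k | x) = P(Z=k) f_k(x) / Σ_j P(Z=j) f_j(x).
Since both observations come from the same component, the likelihood for component k is f_k(x₁)·f_k(x₂).
  f_1 = [P(δ | comp) = 0.32] × [0.32] = 0.1024
  f_2 = [P(δ | comp) = 0.29] × [0.29] = 0.0841
  f_3 = [P(δ | comp) = 0.15] × [0.15] = 0.0225
  f_4 = [P(δ | comp) = 0.35] × [0.35] = 0.1225
Multiply by the mixture weights:
  P(Z=1)·f_1 = 0.66 × 0.1024 = 0.067584
  P(Z=2)·f_2 = 0.09 × 0.0841 = 0.007569
  P(Z=3)·f_3 = 0.06 × 0.0225 = 0.00135
  P(Z=4)·f_4 = 0.19 × 0.1225 = 0.023275
Marginal: 0.067584 + 0.007569 + 0.00135 + 0.023275 = 0.099778
P(Cluster 3 | x) ≈ 0.014

0.014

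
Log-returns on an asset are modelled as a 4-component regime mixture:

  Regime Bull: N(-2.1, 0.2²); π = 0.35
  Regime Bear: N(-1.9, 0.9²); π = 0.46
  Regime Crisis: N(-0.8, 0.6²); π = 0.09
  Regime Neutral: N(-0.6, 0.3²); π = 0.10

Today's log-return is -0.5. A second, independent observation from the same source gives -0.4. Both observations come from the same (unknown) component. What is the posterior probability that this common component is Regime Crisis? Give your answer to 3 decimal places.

0.167

Apply Bayes' rule: the posterior for each component is proportional to its prior times its likelihood at x.
Since both observations come from the same component, the likelihood for component k is f_k(x₁)·f_k(x₂).
  L_Bull = [(1/(0.2·√(2π)))·exp(−(-0.5−-2.1)²/(2·0.2²)) = 1.994711·exp(-32.00000) = 2.52614e-14] × [4.08312e-16] = 1.03145e-29
  L_Bear = [(1/(0.9·√(2π)))·exp(−(-0.5−-1.9)²/(2·0.9²)) = 0.443269·exp(-1.20988) = 0.132198] × [0.11053] = 0.0146119
  L_Crisis = [(1/(0.6·√(2π)))·exp(−(-0.5−-0.8)²/(2·0.6²)) = 0.664904·exp(-0.12500) = 0.586776] × [0.532413] = 0.312407
  L_Neutral = [(1/(0.3·√(2π)))·exp(−(-0.5−-0.6)²/(2·0.3²)) = 1.329808·exp(-0.05556) = 1.25794] × [1.06483] = 1.33949
Prior × likelihood for each component:
  w_Bull·L_Bull = 0.35 × 1.03145e-29 = 3.61008e-30
  w_Bear·L_Bear = 0.46 × 0.0146119 = 0.00672146
  w_Crisis·L_Crisis = 0.09 × 0.312407 = 0.0281166
  w_Neutral·L_Neutral = 0.10 × 1.33949 = 0.133949
Sum: 3.61008e-30 + 0.00672146 + 0.0281166 + 0.133949 = 0.168787
P(Regime Crisis | x₁, x₂) ≈ 0.167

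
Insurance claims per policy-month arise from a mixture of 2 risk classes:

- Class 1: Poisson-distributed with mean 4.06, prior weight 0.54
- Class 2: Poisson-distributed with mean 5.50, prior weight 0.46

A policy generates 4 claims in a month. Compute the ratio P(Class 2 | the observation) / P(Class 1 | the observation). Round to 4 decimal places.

0.6797

Only the two components matter; the odds are (w_i f_i(x)) / (w_j f_j(x)).
Evaluate each component's likelihood at the observed value:
  p_1 = e^(−4.06)·4.06^4/4! = 0.19528
  p_2 = e^(−5.50)·5.50^4/4! = 0.155819
0.0716766 / 0.105451 ≈ 0.6797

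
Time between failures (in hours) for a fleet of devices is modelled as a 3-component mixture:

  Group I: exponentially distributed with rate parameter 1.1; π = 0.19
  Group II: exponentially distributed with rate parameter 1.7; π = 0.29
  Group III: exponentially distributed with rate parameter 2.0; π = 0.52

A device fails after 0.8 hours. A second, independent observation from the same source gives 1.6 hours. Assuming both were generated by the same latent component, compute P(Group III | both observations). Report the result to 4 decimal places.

By Bayes' theorem, P(k | x) = P(Z=k) f_k(x) / Σ_j P(Z=j) f_j(x).
Since both observations come from the same component, the likelihood for component k is f_k(x₁)·f_k(x₂).
  L_I = [0.456261] × [0.189249] = 0.0863471
  L_II = [0.436323] × [0.111987] = 0.0488626
  L_III = [0.403793] × [0.0815244] = 0.032919
Multiply by the mixture weights:
  P(Z=I)·L_I = 0.19 × 0.0863471 = 0.016406
  P(Z=II)·L_II = 0.29 × 0.0488626 = 0.0141701
  P(Z=III)·L_III = 0.52 × 0.032919 = 0.0171179
Sum: 0.016406 + 0.0141701 + 0.0171179 = 0.047694
P(Group III | data) = 0.0171179 / 0.047694 ≈ 0.3589

0.3589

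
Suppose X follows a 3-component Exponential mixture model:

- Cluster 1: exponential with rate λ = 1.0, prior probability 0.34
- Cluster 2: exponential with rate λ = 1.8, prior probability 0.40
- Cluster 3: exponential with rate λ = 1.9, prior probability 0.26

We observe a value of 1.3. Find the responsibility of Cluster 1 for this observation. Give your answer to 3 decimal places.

Apply Bayes' rule: the posterior for each component is proportional to its prior times its likelihood at x.
Component likelihoods at x = 1.3:
  L_1 = 1.0·e^(−1.0·1.3) = 1.0·e^(−1.3000) = 0.272532
  L_2 = 1.8·e^(−1.8·1.3) = 1.8·e^(−2.3400) = 0.17339
  L_3 = 1.9·e^(−1.9·1.3) = 1.9·e^(−2.4700) = 0.160711
Multiply by the mixture weights:
  π_1·L_1 = 0.34 × 0.272532 = 0.0926608
  π_2·L_2 = 0.40 × 0.17339 = 0.0693559
  π_3·L_3 = 0.26 × 0.160711 = 0.0417849
Sum: 0.0926608 + 0.0693559 + 0.0417849 = 0.203802
So the posterior for Cluster 1 is 0.0926608 / 0.203802 ≈ 0.455.

0.455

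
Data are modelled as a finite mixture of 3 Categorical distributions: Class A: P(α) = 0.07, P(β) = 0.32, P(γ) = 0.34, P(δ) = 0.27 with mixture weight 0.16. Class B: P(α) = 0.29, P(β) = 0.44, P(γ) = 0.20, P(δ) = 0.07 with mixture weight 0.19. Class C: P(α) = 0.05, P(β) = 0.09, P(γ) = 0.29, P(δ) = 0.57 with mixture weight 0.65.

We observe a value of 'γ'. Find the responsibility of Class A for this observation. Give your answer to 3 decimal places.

Apply Bayes' rule: the posterior for each component is proportional to its prior times its likelihood at x.
Evaluate each component's likelihood at the observed value:
  f_A = P(γ | comp) = 0.34
  f_B = P(γ | comp) = 0.20
  f_C = P(γ | comp) = 0.29
Unnormalised posteriors:
  w_A·f_A = 0.16 × 0.34 = 0.0544
  w_B·f_B = 0.19 × 0.2 = 0.038
  w_C·f_C = 0.65 × 0.29 = 0.1885
Normaliser: 0.0544 + 0.038 + 0.1885 = 0.2809
Responsibility of Class A: 0.0544 / 0.2809 ≈ 0.194

0.194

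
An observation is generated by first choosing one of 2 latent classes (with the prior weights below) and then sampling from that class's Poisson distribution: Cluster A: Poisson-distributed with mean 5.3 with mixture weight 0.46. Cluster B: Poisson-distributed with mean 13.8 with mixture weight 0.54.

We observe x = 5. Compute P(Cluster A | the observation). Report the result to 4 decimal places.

By Bayes' theorem, P(k | x) = π_k f_k(x) / Σ_j π_j f_j(x).
Evaluate each component's likelihood at the observed value:
  p_A = 0.173955
  p_B = 0.00423595
Unnormalised posteriors:
  π_A·p_A = 0.46 × 0.173955 = 0.0800194
  π_B·p_B = 0.54 × 0.00423595 = 0.00228741
Denominator: 0.0800194 + 0.00228741 = 0.0823068
So the posterior for Cluster A is 0.0800194 / 0.0823068 ≈ 0.9722.

0.9722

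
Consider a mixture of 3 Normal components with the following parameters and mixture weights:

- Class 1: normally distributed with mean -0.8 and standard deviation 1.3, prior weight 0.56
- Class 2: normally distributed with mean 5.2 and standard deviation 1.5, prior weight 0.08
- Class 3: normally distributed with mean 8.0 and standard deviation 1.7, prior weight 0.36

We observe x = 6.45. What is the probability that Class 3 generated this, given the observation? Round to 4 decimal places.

0.7876

Posterior ∝ prior × likelihood, so P(k | x) ∝ w_k f_k(x); normalise over all components.
Evaluate each component's likelihood at the observed value:
  p_1 = 5.41051e-08
  p_2 = 0.187941
  p_3 = 0.154861
Multiply by the mixture weights:
  w_1·p_1 = 0.56 × 5.41051e-08 = 3.02988e-08
  w_2·p_2 = 0.08 × 0.187941 = 0.0150353
  w_3·p_3 = 0.36 × 0.154861 = 0.0557501
Marginal: 3.02988e-08 + 0.0150353 + 0.0557501 = 0.0707855
P(Class 3 | 6.45) = 0.0557501 / 0.0707855 ≈ 0.7876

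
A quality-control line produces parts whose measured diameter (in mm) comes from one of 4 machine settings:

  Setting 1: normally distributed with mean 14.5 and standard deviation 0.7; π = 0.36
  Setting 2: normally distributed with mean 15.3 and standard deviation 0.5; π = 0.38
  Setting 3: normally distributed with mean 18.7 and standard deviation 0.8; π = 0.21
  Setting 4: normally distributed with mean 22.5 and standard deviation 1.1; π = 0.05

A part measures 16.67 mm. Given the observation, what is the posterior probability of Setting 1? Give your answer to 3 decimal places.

0.130

P(component k | x) = π_k·f_k(x) / marginal(x), where marginal(x) = Σ_j π_j·f_j(x).
Evaluate each component's likelihood at the observed value:
  f_1 = (1/(0.7·√(2π)))·exp(−(16.67−14.5)²/(2·0.7²)) = 0.569918·exp(-4.80500) = 0.00466688
  f_2 = (1/(0.5·√(2π)))·exp(−(16.67−15.3)²/(2·0.5²)) = 0.797885·exp(-3.75380) = 0.0186933
  f_3 = (1/(0.8·√(2π)))·exp(−(16.67−18.7)²/(2·0.8²)) = 0.498678·exp(-3.21945) = 0.0199356
  f_4 = (1/(1.1·√(2π)))·exp(−(16.67−22.5)²/(2·1.1²)) = 0.362675·exp(-14.04500) = 2.88304e-07
Weight by the priors:
  π_1·f_1 = 0.36 × 0.00466688 = 0.00168008
  π_2·f_2 = 0.38 × 0.0186933 = 0.00710345
  π_3·f_3 = 0.21 × 0.0199356 = 0.00418648
  π_4·f_4 = 0.05 × 2.88304e-07 = 1.44152e-08
Normaliser: 0.00168008 + 0.00710345 + 0.00418648 + 1.44152e-08 = 0.01297
P(Setting 1 | 16.67 mm) ≈ 0.130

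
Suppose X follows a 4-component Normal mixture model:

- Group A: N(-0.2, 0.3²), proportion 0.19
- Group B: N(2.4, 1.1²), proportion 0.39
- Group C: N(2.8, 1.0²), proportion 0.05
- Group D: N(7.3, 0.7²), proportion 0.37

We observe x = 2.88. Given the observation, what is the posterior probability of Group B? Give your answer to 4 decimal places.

0.8661

The responsibility of component k is w_k f_k(x) divided by Σ_j w_j f_j(x).
Normal densities:
  f_A = 1.71991e-23
  f_B = 0.329739
  f_C = 0.397668
  f_D = 1.25345e-09
Unnormalised posteriors:
  w_A·f_A = 0.19 × 1.71991e-23 = 3.26782e-24
  w_B·f_B = 0.39 × 0.329739 = 0.128598
  w_C·f_C = 0.05 × 0.397668 = 0.0198834
  w_D·f_D = 0.37 × 1.25345e-09 = 4.63777e-10
Sum: 3.26782e-24 + 0.128598 + 0.0198834 + 4.63777e-10 = 0.148481
P(Group B | data) = 0.128598 / 0.148481 ≈ 0.8661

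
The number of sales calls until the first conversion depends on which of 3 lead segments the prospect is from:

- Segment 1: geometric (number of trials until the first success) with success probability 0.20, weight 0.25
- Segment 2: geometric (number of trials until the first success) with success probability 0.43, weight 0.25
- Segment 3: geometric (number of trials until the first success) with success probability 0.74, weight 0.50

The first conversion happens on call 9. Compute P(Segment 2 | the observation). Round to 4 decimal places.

0.1249

Posterior ∝ prior × likelihood, so P(k | x) ∝ P(Z=k) f_k(x); normalise over all components.
Component likelihoods at x = 9:
  f_1 = 0.20·(1−0.20)^8 = 0.20·0.167772 = 0.0335544
  f_2 = 0.43·(1−0.43)^8 = 0.43·0.0111429 = 0.00479145
  f_3 = 0.74·(1−0.74)^8 = 0.74·2.08827e-05 = 1.54532e-05
Prior × likelihood for each component:
  P(Z=1)·f_1 = 0.25 × 0.0335544 = 0.00838861
  P(Z=2)·f_2 = 0.25 × 0.00479145 = 0.00119786
  P(Z=3)·f_3 = 0.50 × 1.54532e-05 = 7.7266e-06
Normaliser: 0.00838861 + 0.00119786 + 7.7266e-06 = 0.0095942
P(Segment 2 | data) = 0.00119786 / 0.0095942 ≈ 0.1249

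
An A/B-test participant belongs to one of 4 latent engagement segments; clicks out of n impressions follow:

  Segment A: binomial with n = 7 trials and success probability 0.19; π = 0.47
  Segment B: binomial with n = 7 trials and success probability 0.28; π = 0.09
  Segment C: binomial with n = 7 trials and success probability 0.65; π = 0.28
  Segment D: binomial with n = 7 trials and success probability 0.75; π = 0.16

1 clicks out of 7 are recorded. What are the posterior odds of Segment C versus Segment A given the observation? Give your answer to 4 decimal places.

0.0133

Since P(k|x) ∝ w_k f_k(x), the posterior odds are w_i f_i(x) / (w_j f_j(x)).
Component likelihoods at x = 1 clicks out of 7:
  f_A = 0.375631
  f_B = 0.273056
  f_C = 0.00836411
  f_D = 0.00128174
Posterior odds = (w_C·f_C) / (w_A·f_A) = (0.28·0.00836411) / (0.47·0.375631) = 0.00234195 / 0.176547 ≈ 0.0133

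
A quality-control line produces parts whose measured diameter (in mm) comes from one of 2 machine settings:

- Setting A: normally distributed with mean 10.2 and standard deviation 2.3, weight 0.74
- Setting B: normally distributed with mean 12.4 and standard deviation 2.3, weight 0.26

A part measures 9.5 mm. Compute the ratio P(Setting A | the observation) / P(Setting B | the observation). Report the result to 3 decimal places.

Since P(k|x) ∝ π_k f_k(x), the posterior odds are π_i f_i(x) / (π_j f_j(x)).
Evaluate each component's likelihood at the observed value:
  f_A = 0.165603
  f_B = 0.0783363
Odds = (0.74/0.26) × (0.165603/0.0783363) = 2.84615 × 2.114 ≈ 6.017

6.017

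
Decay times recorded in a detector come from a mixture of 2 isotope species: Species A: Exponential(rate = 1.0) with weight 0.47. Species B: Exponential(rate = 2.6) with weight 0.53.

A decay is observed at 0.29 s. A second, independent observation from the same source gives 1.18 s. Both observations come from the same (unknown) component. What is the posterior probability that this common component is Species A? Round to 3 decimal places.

0.580

The responsibility of component k is w_k f_k(x) divided by Σ_j w_j f_j(x).
Since both observations come from the same component, the likelihood for component k is f_k(x₁)·f_k(x₂).
  p_A = [0.748264] × [0.307279] = 0.229925
  p_B = [1.22325] × [0.120937] = 0.147936
Weight by the priors:
  w_A·p_A = 0.47 × 0.229925 = 0.108065
  w_B·p_B = 0.53 × 0.147936 = 0.078406
Evidence: 0.108065 + 0.078406 = 0.186471
P(Species A | x) = 0.108065 / 0.186471 ≈ 0.580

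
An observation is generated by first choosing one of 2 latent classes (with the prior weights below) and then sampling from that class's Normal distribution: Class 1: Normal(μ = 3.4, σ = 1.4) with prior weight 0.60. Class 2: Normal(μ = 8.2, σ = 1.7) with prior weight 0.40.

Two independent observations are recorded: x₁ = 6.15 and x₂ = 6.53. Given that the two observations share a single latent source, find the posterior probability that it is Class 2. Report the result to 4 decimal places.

0.9187

P(component k | x) = P(Z=k)·f_k(x) / marginal(x), where marginal(x) = Σ_j P(Z=j)·f_j(x).
Since both observations come from the same component, the likelihood for component k is f_k(x₁)·f_k(x₂).
  L_1 = [0.041394] × [0.0234093] = 0.000969006
  L_2 = [0.113422] × [0.144847] = 0.0164288
Weight by the priors:
  P(Z=1)·L_1 = 0.60 × 0.000969006 = 0.000581404
  P(Z=2)·L_2 = 0.40 × 0.0164288 = 0.00657153
Evidence: 0.000581404 + 0.00657153 = 0.00715293
P(Class 2 | x₁,x₂) ≈ 0.9187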